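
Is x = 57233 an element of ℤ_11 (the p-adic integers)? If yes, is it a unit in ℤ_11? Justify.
x ∈ ℤ_11 but not a unit; v_11(x) = 3 > 0

ℤ_11 = {x ∈ ℚ_11 : v_11(x) ≥ 0} and ℤ_11^× = {x ∈ ℤ_11 : v_11(x) = 0}. Here v_11(57233) = v_11(num) − v_11(den) = 3; compare against these criteria.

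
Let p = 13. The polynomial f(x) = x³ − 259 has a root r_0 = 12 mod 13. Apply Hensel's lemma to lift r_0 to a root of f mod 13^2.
r_1 = 142 (mod 169)

Hensel: r_{i+1} = r_i − f(r_i)/f′(r_i) mod 13^{i+2}, where f′(x) = 3x². Iterate:
  r_0 = 12 (mod 13)
  r_1 = 142 (mod 169)
Final: r = 142 with f(r) ≡ 0 mod 13^2.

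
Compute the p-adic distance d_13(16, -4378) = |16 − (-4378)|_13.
d_13(16, -4378) = 1/2197

Step 1 — x − y = 16 − (-4378) = 4394. Step 2 — v_13(4394) = 3 (factor: 4394 = (13^3 · 2); the sign does not affect v_p). Step 3 — |x − y|_13 = 13^{-3} = 1/2197.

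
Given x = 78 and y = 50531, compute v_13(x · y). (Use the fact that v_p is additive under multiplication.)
v_13(3941418) = 4

v_p(x) = 1 (factor: 78 = 13^1 · 6); v_p(y) = 3 (factor: 50531 = 13^3 · 23). Additivity: v_p(xy) = v_p(x) + v_p(y) = 1 + 3 = 4. (Direct check: xy = 3941418 = 13^4 · (138).)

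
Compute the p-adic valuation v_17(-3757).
v_17(-3757) = 2

v_17(n) is the largest exponent k such that 17^k divides n. Factor out: -3757 = -17^2 · 13. (Sign doesn't affect v_p.) So v_17(-3757) = 2.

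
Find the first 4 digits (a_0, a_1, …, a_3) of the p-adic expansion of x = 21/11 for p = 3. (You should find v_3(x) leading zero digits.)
(a_0, …, a_3) = (0, 2, 2, 0)

v_3(21/11) = 1, so a_0 = ... = a_0 = 0. Factor out: x = 3^1 · u with u = 7/11 a unit in ℤ_3. Expand u iteratively via a_{v+i} = u_i mod 3, u_{i+1} = (u_i − a_{v+i})/3:
  u_0 = 7/11;  a_1 = 2;  u_1 = (u_0 − 2)/3 = -5/11
  u_1 = -5/11;  a_2 = 2;  u_2 = (u_1 − 2)/3 = -9/11
  u_2 = -9/11;  a_3 = 0;  u_3 = (u_2 − 0)/3 = -3/11
Digits: (0, 2, 2, 0).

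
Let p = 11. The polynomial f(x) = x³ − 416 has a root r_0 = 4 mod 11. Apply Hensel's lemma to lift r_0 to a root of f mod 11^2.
r_1 = 92 (mod 121)

Hensel: r_{i+1} = r_i − f(r_i)/f′(r_i) mod 11^{i+2}, where f′(x) = 3x². Iterate:
  r_0 = 4 (mod 11)
  r_1 = 92 (mod 121)
Final: r = 92 with f(r) ≡ 0 mod 11^2.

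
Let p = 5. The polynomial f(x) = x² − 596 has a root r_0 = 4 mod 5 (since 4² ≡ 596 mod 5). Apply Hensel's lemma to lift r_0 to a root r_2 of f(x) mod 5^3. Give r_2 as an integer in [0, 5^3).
r_2 = 64 (mod 125)

Hensel's recurrence: r_{i+1} = r_i − f(r_i)·(f′(r_i))^{-1} mod 5^{i+2}, with f′(x) = 2x. Iterate:
  r_0 = 4 (mod 5)
  r_1 = 14 (mod 25)
  r_2 = 64 (mod 125)
Final: r_2 = 64, and one checks f(r_2) ≡ 0 mod 5^3.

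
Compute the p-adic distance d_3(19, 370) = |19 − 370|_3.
d_3(19, 370) = 1/27

Step 1 — x − y = 19 − 370 = -351. Step 2 — v_3(-351) = 3 (factor: -351 = −(3^3 · 13); the sign does not affect v_p). Step 3 — |x − y|_3 = 3^{-3} = 1/27.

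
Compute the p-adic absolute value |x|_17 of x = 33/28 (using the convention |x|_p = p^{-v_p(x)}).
|33/28|_17 = 1

Step 1 — compute v_17(x) by factoring powers of 17 out of the numerator and denominator: v_17(33/28) = 0. Step 2 — apply |x|_p = p^{-v_p(x)} = 17^{0} = 1.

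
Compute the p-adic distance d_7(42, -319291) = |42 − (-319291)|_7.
d_7(42, -319291) = 1/16807

Step 1 — x − y = 42 − (-319291) = 319333. Step 2 — v_7(319333) = 5 (factor: 319333 = (7^5 · 19); the sign does not affect v_p). Step 3 — |x − y|_7 = 7^{-5} = 1/16807.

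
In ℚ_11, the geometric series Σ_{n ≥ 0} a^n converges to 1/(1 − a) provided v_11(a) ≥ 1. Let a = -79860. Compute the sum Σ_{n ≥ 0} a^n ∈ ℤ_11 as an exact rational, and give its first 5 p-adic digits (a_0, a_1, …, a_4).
Σ a^n = 1/(1 − a) = 1/79861;  first 5 digits = (1, 0, 0, 6, 5)

v_11(a) = 3 ≥ 1, so the series converges in ℤ_11 to 1/(1 − a) = 1/(1 − (-79860)) = 1/79861. Expand this rational in ℤ_11: compute digits iteratively via d_i = x_i mod 11, x_{i+1} = (x_i − d_i)/11. The first 5 digits are (1, 0, 0, 6, 5).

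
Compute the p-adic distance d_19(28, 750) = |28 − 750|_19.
d_19(28, 750) = 1/361

Step 1 — x − y = 28 − 750 = -722. Step 2 — v_19(-722) = 2 (factor: -722 = −(19^2 · 2); the sign does not affect v_p). Step 3 — |x − y|_19 = 19^{-2} = 1/361.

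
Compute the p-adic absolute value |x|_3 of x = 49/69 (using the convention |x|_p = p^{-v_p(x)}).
|49/69|_3 = 3

Step 1 — compute v_3(x) by factoring powers of 3 out of the numerator and denominator: v_3(49/69) = -1. Step 2 — apply |x|_p = p^{-v_p(x)} = 3^{1} = 3.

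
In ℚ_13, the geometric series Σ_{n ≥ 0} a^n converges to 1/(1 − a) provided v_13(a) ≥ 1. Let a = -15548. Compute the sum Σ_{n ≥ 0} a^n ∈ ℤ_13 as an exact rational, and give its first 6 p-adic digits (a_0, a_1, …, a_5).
Σ a^n = 1/(1 − a) = 1/15549;  first 6 digits = (1, 0, 12, 5, 0, 1)

v_13(a) = 2 ≥ 1, so the series converges in ℤ_13 to 1/(1 − a) = 1/(1 − (-15548)) = 1/15549. Expand this rational in ℤ_13: compute digits iteratively via d_i = x_i mod 13, x_{i+1} = (x_i − d_i)/13. The first 6 digits are (1, 0, 12, 5, 0, 1).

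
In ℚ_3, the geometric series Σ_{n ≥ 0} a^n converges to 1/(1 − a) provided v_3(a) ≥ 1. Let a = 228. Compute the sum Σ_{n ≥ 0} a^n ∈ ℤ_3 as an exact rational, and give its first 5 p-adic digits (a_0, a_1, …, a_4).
Σ a^n = 1/(1 − a) = -1/227;  first 5 digits = (1, 1, 2, 2, 0)

v_3(a) = 1 ≥ 1, so the series converges in ℤ_3 to 1/(1 − a) = 1/(1 − 228) = -1/227. Expand this rational in ℤ_3: compute digits iteratively via d_i = x_i mod 3, x_{i+1} = (x_i − d_i)/3. The first 5 digits are (1, 1, 2, 2, 0).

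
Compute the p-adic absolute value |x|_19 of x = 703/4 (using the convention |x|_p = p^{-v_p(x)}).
|703/4|_19 = 1/19

Step 1 — compute v_19(x) by factoring powers of 19 out of the numerator and denominator: v_19(703/4) = 1. Step 2 — apply |x|_p = p^{-v_p(x)} = 19^{-1} = 1/19.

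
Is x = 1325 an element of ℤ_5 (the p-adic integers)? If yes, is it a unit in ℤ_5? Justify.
x ∈ ℤ_5 but not a unit; v_5(x) = 2 > 0

ℤ_5 = {x ∈ ℚ_5 : v_5(x) ≥ 0} and ℤ_5^× = {x ∈ ℤ_5 : v_5(x) = 0}. Here v_5(1325) = v_5(num) − v_5(den) = 2; compare against these criteria.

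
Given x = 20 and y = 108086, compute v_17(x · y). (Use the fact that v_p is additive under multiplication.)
v_17(2161720) = 3

v_p(x) = 0 (factor: 20 = 17^0 · 20); v_p(y) = 3 (factor: 108086 = 17^3 · 22). Additivity: v_p(xy) = v_p(x) + v_p(y) = 0 + 3 = 3. (Direct check: xy = 2161720 = 17^3 · (440).)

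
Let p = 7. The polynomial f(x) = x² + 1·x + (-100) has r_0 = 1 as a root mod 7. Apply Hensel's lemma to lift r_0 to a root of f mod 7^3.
r_2 = 148 (mod 343)

Hensel: r_{i+1} = r_i − f(r_i)·(f′(r_i))^{-1} mod 7^{i+2}, f′(x) = 2x + 1. Iterate:
  r_0 = 1 (mod 7)
  r_1 = 1 (mod 49)
  r_2 = 148 (mod 343)
Final: r = 148 satisfies f(r) ≡ 0 mod 7^3.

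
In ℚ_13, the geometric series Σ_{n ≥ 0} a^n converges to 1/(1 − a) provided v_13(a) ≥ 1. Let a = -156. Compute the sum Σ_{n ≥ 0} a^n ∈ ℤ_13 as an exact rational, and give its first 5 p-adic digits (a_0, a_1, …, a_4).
Σ a^n = 1/(1 − a) = 1/157;  first 5 digits = (1, 1, 0, 12, 11)

v_13(a) = 1 ≥ 1, so the series converges in ℤ_13 to 1/(1 − a) = 1/(1 − (-156)) = 1/157. Expand this rational in ℤ_13: compute digits iteratively via d_i = x_i mod 13, x_{i+1} = (x_i − d_i)/13. The first 5 digits are (1, 1, 0, 12, 11).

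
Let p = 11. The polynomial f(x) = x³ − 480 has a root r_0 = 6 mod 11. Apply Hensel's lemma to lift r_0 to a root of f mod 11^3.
r_2 = 358 (mod 1331)

Hensel: r_{i+1} = r_i − f(r_i)/f′(r_i) mod 11^{i+2}, where f′(x) = 3x². Iterate:
  r_0 = 6 (mod 11)
  r_1 = 116 (mod 121)
  r_2 = 358 (mod 1331)
Final: r = 358 with f(r) ≡ 0 mod 11^3.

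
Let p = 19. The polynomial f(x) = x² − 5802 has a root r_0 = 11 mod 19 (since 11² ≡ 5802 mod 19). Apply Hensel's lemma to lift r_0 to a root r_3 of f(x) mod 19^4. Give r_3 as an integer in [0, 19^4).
r_3 = 70615 (mod 130321)

Hensel's recurrence: r_{i+1} = r_i − f(r_i)·(f′(r_i))^{-1} mod 19^{i+2}, with f′(x) = 2x. Iterate:
  r_0 = 11 (mod 19)
  r_1 = 220 (mod 361)
  r_2 = 2025 (mod 6859)
  r_3 = 70615 (mod 130321)
Final: r_3 = 70615, and one checks f(r_3) ≡ 0 mod 19^4.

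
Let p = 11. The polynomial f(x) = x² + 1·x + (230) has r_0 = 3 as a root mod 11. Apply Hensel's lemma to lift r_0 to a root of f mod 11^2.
r_1 = 3 (mod 121)

Hensel: r_{i+1} = r_i − f(r_i)·(f′(r_i))^{-1} mod 11^{i+2}, f′(x) = 2x + 1. Iterate:
  r_0 = 3 (mod 11)
  r_1 = 3 (mod 121)
Final: r = 3 satisfies f(r) ≡ 0 mod 11^2.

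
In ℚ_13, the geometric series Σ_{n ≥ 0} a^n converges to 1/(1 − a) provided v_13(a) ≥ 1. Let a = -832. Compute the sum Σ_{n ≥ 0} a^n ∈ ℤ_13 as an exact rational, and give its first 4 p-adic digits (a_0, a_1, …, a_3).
Σ a^n = 1/(1 − a) = 1/833;  first 4 digits = (1, 1, 9, 3)

v_13(a) = 1 ≥ 1, so the series converges in ℤ_13 to 1/(1 − a) = 1/(1 − (-832)) = 1/833. Expand this rational in ℤ_13: compute digits iteratively via d_i = x_i mod 13, x_{i+1} = (x_i − d_i)/13. The first 4 digits are (1, 1, 9, 3).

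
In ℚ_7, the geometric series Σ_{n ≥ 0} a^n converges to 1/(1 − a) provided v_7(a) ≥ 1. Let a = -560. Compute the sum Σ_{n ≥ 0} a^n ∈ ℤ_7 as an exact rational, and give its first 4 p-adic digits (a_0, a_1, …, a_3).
Σ a^n = 1/(1 − a) = 1/561;  first 4 digits = (1, 4, 4, 3)

v_7(a) = 1 ≥ 1, so the series converges in ℤ_7 to 1/(1 − a) = 1/(1 − (-560)) = 1/561. Expand this rational in ℤ_7: compute digits iteratively via d_i = x_i mod 7, x_{i+1} = (x_i − d_i)/7. The first 4 digits are (1, 4, 4, 3).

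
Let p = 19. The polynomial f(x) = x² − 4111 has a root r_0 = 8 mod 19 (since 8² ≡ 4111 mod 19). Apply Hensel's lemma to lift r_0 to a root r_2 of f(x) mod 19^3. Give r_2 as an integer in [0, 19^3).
r_2 = 2269 (mod 6859)

Hensel's recurrence: r_{i+1} = r_i − f(r_i)·(f′(r_i))^{-1} mod 19^{i+2}, with f′(x) = 2x. Iterate:
  r_0 = 8 (mod 19)
  r_1 = 103 (mod 361)
  r_2 = 2269 (mod 6859)
Final: r_2 = 2269, and one checks f(r_2) ≡ 0 mod 19^3.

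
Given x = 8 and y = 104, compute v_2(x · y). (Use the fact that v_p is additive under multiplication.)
v_2(832) = 6

v_p(x) = 3 (factor: 8 = 2^3 · 1); v_p(y) = 3 (factor: 104 = 2^3 · 13). Additivity: v_p(xy) = v_p(x) + v_p(y) = 3 + 3 = 6. (Direct check: xy = 832 = 2^6 · (13).)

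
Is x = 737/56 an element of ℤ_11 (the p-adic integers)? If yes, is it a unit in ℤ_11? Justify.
x ∈ ℤ_11 but not a unit; v_11(x) = 1 > 0

ℤ_11 = {x ∈ ℚ_11 : v_11(x) ≥ 0} and ℤ_11^× = {x ∈ ℤ_11 : v_11(x) = 0}. Here v_11(737/56) = v_11(num) − v_11(den) = 1; compare against these criteria.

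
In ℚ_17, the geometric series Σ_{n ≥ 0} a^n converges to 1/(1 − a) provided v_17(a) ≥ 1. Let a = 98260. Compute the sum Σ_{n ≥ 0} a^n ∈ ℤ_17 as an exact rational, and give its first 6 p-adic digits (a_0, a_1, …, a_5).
Σ a^n = 1/(1 − a) = -1/98259;  first 6 digits = (1, 0, 0, 3, 1, 0)

v_17(a) = 3 ≥ 1, so the series converges in ℤ_17 to 1/(1 − a) = 1/(1 − 98260) = -1/98259. Expand this rational in ℤ_17: compute digits iteratively via d_i = x_i mod 17, x_{i+1} = (x_i − d_i)/17. The first 6 digits are (1, 0, 0, 3, 1, 0).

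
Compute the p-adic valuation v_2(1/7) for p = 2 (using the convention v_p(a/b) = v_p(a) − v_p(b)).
v_2(1/7) = 0

Factor powers of 2 from the numerator and denominator of the reduced fraction: 1 = 2^0 · 1 and 7 = 2^0 · 7. Apply v_p(a/b) = v_p(a) − v_p(b): v_2(1/7) = 0 − 0 = 0.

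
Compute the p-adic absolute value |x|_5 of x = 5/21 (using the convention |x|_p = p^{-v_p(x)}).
|5/21|_5 = 1/5

Step 1 — compute v_5(x) by factoring powers of 5 out of the numerator and denominator: v_5(5/21) = 1. Step 2 — apply |x|_p = p^{-v_p(x)} = 5^{-1} = 1/5.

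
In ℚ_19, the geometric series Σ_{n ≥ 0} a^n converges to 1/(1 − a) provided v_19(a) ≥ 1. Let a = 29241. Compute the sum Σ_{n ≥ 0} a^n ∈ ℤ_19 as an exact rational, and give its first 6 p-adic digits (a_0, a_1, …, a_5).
Σ a^n = 1/(1 − a) = -1/29240;  first 6 digits = (1, 0, 5, 4, 6, 3)

v_19(a) = 2 ≥ 1, so the series converges in ℤ_19 to 1/(1 − a) = 1/(1 − 29241) = -1/29240. Expand this rational in ℤ_19: compute digits iteratively via d_i = x_i mod 19, x_{i+1} = (x_i − d_i)/19. The first 6 digits are (1, 0, 5, 4, 6, 3).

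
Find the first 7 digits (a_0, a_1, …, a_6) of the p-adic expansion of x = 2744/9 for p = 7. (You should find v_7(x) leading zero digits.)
(a_0, …, a_6) = (0, 0, 0, 4, 5, 0, 3)

v_7(2744/9) = 3, so a_0 = ... = a_2 = 0. Factor out: x = 7^3 · u with u = 8/9 a unit in ℤ_7. Expand u iteratively via a_{v+i} = u_i mod 7, u_{i+1} = (u_i − a_{v+i})/7:
  u_0 = 8/9;  a_3 = 4;  u_1 = (u_0 − 4)/7 = -4/9
  u_1 = -4/9;  a_4 = 5;  u_2 = (u_1 − 5)/7 = -7/9
  u_2 = -7/9;  a_5 = 0;  u_3 = (u_2 − 0)/7 = -1/9
  u_3 = -1/9;  a_6 = 3;  u_4 = (u_3 − 3)/7 = -4/9
Digits: (0, 0, 0, 4, 5, 0, 3).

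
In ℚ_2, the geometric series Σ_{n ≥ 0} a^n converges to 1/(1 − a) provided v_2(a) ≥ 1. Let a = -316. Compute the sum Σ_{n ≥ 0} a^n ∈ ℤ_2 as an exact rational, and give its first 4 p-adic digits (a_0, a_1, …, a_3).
Σ a^n = 1/(1 − a) = 1/317;  first 4 digits = (1, 0, 1, 0)

v_2(a) = 2 ≥ 1, so the series converges in ℤ_2 to 1/(1 − a) = 1/(1 − (-316)) = 1/317. Expand this rational in ℤ_2: compute digits iteratively via d_i = x_i mod 2, x_{i+1} = (x_i − d_i)/2. The first 4 digits are (1, 0, 1, 0).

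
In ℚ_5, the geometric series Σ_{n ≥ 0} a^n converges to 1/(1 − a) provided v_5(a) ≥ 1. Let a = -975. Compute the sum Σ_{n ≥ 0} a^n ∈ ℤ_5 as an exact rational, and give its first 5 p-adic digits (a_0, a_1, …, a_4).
Σ a^n = 1/(1 − a) = 1/976;  first 5 digits = (1, 0, 1, 2, 4)

v_5(a) = 2 ≥ 1, so the series converges in ℤ_5 to 1/(1 − a) = 1/(1 − (-975)) = 1/976. Expand this rational in ℤ_5: compute digits iteratively via d_i = x_i mod 5, x_{i+1} = (x_i − d_i)/5. The first 5 digits are (1, 0, 1, 2, 4).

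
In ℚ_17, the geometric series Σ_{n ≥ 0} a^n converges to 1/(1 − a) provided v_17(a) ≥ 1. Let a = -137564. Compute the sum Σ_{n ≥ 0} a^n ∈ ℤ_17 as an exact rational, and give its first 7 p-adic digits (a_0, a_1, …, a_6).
Σ a^n = 1/(1 − a) = 1/137565;  first 7 digits = (1, 0, 0, 6, 15, 16, 1)

v_17(a) = 3 ≥ 1, so the series converges in ℤ_17 to 1/(1 − a) = 1/(1 − (-137564)) = 1/137565. Expand this rational in ℤ_17: compute digits iteratively via d_i = x_i mod 17, x_{i+1} = (x_i − d_i)/17. The first 7 digits are (1, 0, 0, 6, 15, 16, 1).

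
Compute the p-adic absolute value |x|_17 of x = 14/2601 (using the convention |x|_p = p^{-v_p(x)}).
|14/2601|_17 = 289

Step 1 — compute v_17(x) by factoring powers of 17 out of the numerator and denominator: v_17(14/2601) = -2. Step 2 — apply |x|_p = p^{-v_p(x)} = 17^{2} = 289.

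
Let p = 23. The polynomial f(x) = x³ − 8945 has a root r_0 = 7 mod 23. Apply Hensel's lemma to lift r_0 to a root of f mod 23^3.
r_2 = 5136 (mod 12167)

Hensel: r_{i+1} = r_i − f(r_i)/f′(r_i) mod 23^{i+2}, where f′(x) = 3x². Iterate:
  r_0 = 7 (mod 23)
  r_1 = 375 (mod 529)
  r_2 = 5136 (mod 12167)
Final: r = 5136 with f(r) ≡ 0 mod 23^3.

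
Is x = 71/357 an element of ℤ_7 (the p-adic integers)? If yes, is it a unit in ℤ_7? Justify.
x ∉ ℤ_7 (v_7(x) = -1 < 0)

ℤ_7 = {x ∈ ℚ_7 : v_7(x) ≥ 0} and ℤ_7^× = {x ∈ ℤ_7 : v_7(x) = 0}. Here v_7(71/357) = v_7(num) − v_7(den) = -1; compare against these criteria.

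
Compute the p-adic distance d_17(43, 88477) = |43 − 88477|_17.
d_17(43, 88477) = 1/4913

Step 1 — x − y = 43 − 88477 = -88434. Step 2 — v_17(-88434) = 3 (factor: -88434 = −(17^3 · 18); the sign does not affect v_p). Step 3 — |x − y|_17 = 17^{-3} = 1/4913.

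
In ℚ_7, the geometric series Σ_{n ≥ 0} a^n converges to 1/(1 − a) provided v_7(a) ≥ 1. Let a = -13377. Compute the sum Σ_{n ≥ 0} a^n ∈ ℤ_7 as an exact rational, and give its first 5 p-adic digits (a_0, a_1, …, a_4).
Σ a^n = 1/(1 − a) = 1/13378;  first 5 digits = (1, 0, 0, 3, 1)

v_7(a) = 3 ≥ 1, so the series converges in ℤ_7 to 1/(1 − a) = 1/(1 − (-13377)) = 1/13378. Expand this rational in ℤ_7: compute digits iteratively via d_i = x_i mod 7, x_{i+1} = (x_i − d_i)/7. The first 5 digits are (1, 0, 0, 3, 1).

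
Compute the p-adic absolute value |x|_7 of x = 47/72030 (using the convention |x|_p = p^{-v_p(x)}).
|47/72030|_7 = 2401

Step 1 — compute v_7(x) by factoring powers of 7 out of the numerator and denominator: v_7(47/72030) = -4. Step 2 — apply |x|_p = p^{-v_p(x)} = 7^{4} = 2401.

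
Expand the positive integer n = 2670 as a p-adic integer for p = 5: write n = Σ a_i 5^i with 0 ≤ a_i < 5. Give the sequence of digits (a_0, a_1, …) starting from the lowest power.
(a_0, a_1, …) = (0, 4, 1, 1, 4)

Repeated division by 5 gives the digits low-to-high: 2670 = 4·5^1 + 1·5^2 + 1·5^3 + 4·5^4. Digit sequence: (0, 4, 1, 1, 4).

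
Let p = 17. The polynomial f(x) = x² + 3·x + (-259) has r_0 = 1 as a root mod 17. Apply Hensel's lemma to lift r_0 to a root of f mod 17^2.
r_1 = 52 (mod 289)

Hensel: r_{i+1} = r_i − f(r_i)·(f′(r_i))^{-1} mod 17^{i+2}, f′(x) = 2x + 3. Iterate:
  r_0 = 1 (mod 17)
  r_1 = 52 (mod 289)
Final: r = 52 satisfies f(r) ≡ 0 mod 17^2.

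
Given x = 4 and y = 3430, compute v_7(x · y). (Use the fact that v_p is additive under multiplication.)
v_7(13720) = 3

v_p(x) = 0 (factor: 4 = 7^0 · 4); v_p(y) = 3 (factor: 3430 = 7^3 · 10). Additivity: v_p(xy) = v_p(x) + v_p(y) = 0 + 3 = 3. (Direct check: xy = 13720 = 7^3 · (40).)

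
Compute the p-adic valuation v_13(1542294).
v_13(1542294) = 4

v_13(n) is the largest exponent k such that 13^k divides n. Factor out: 1542294 = 13^4 · 54. (Sign doesn't affect v_p.) So v_13(1542294) = 4.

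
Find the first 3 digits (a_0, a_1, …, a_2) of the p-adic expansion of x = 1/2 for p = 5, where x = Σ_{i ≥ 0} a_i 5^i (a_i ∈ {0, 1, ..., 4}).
(a_0, …, a_2) = (3, 2, 2)

v_5(1/2) = 0 (numerator and denominator both coprime to 5), so x ∈ ℤ_5^×. Compute digits iteratively via a_i = x_i mod 5, x_{i+1} = (x_i − a_i)/5, with x_0 = x:
  x_0 = 1/2;  a_0 = 3;  x_1 = (x_0 − 3)/5 = -1/2
  x_1 = -1/2;  a_1 = 2;  x_2 = (x_1 − 2)/5 = -1/2
  x_2 = -1/2;  a_2 = 2;  x_3 = (x_2 − 2)/5 = -1/2
Digits: (3, 2, 2).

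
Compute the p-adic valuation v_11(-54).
v_11(-54) = 0

v_11(n) is the largest exponent k such that 11^k divides n. Factor out: -54 = -11^0 · 54. (Sign doesn't affect v_p.) So v_11(-54) = 0.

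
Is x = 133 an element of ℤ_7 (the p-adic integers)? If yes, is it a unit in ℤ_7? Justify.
x ∈ ℤ_7 but not a unit; v_7(x) = 1 > 0

ℤ_7 = {x ∈ ℚ_7 : v_7(x) ≥ 0} and ℤ_7^× = {x ∈ ℤ_7 : v_7(x) = 0}. Here v_7(133) = v_7(num) − v_7(den) = 1; compare against these criteria.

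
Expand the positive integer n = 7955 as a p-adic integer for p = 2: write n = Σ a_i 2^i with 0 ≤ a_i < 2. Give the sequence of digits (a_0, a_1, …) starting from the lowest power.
(a_0, a_1, …) = (1, 1, 0, 0, 1, 0, 0, 0, 1, 1, 1, 1, 1)

Repeated division by 2 gives the digits low-to-high: 7955 = 1 + 1·2^1 + 1·2^4 + 1·2^8 + 1·2^9 + 1·2^10 + 1·2^11 + 1·2^12. Digit sequence: (1, 1, 0, 0, 1, 0, 0, 0, 1, 1, 1, 1, 1).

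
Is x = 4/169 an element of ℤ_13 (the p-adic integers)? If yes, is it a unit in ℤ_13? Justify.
x ∉ ℤ_13 (v_13(x) = -2 < 0)

ℤ_13 = {x ∈ ℚ_13 : v_13(x) ≥ 0} and ℤ_13^× = {x ∈ ℤ_13 : v_13(x) = 0}. Here v_13(4/169) = v_13(num) − v_13(den) = -2; compare against these criteria.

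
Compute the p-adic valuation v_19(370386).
v_19(370386) = 3

v_19(n) is the largest exponent k such that 19^k divides n. Factor out: 370386 = 19^3 · 54. (Sign doesn't affect v_p.) So v_19(370386) = 3.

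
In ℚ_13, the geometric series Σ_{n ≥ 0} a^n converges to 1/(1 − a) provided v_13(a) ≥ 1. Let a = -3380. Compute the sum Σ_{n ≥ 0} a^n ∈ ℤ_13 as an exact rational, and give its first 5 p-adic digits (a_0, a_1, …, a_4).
Σ a^n = 1/(1 − a) = 1/3381;  first 5 digits = (1, 0, 6, 11, 9)

v_13(a) = 2 ≥ 1, so the series converges in ℤ_13 to 1/(1 − a) = 1/(1 − (-3380)) = 1/3381. Expand this rational in ℤ_13: compute digits iteratively via d_i = x_i mod 13, x_{i+1} = (x_i − d_i)/13. The first 5 digits are (1, 0, 6, 11, 9).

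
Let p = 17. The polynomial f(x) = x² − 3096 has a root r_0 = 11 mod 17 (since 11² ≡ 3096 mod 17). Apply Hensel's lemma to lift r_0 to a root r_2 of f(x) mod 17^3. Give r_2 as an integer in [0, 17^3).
r_2 = 1473 (mod 4913)

Hensel's recurrence: r_{i+1} = r_i − f(r_i)·(f′(r_i))^{-1} mod 17^{i+2}, with f′(x) = 2x. Iterate:
  r_0 = 11 (mod 17)
  r_1 = 28 (mod 289)
  r_2 = 1473 (mod 4913)
Final: r_2 = 1473, and one checks f(r_2) ≡ 0 mod 17^3.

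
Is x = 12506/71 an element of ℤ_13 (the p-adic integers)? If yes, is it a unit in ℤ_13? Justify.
x ∈ ℤ_13 but not a unit; v_13(x) = 2 > 0

ℤ_13 = {x ∈ ℚ_13 : v_13(x) ≥ 0} and ℤ_13^× = {x ∈ ℤ_13 : v_13(x) = 0}. Here v_13(12506/71) = v_13(num) − v_13(den) = 2; compare against these criteria.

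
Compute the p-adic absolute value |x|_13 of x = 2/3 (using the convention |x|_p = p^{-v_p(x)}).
|2/3|_13 = 1

Step 1 — compute v_13(x) by factoring powers of 13 out of the numerator and denominator: v_13(2/3) = 0. Step 2 — apply |x|_p = p^{-v_p(x)} = 13^{0} = 1.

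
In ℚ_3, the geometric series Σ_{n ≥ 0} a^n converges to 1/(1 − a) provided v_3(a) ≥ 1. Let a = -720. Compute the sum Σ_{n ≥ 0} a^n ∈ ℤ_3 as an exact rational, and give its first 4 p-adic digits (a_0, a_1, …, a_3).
Σ a^n = 1/(1 − a) = 1/721;  first 4 digits = (1, 0, 1, 0)

v_3(a) = 2 ≥ 1, so the series converges in ℤ_3 to 1/(1 − a) = 1/(1 − (-720)) = 1/721. Expand this rational in ℤ_3: compute digits iteratively via d_i = x_i mod 3, x_{i+1} = (x_i − d_i)/3. The first 4 digits are (1, 0, 1, 0).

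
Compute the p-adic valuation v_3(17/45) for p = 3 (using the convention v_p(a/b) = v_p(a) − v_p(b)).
v_3(17/45) = -2

Factor powers of 3 from the numerator and denominator of the reduced fraction: 17 = 3^0 · 17 and 45 = 3^2 · 5. Apply v_p(a/b) = v_p(a) − v_p(b): v_3(17/45) = 0 − 2 = -2.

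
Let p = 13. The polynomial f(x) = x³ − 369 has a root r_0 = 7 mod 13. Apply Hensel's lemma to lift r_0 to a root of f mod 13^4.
r_3 = 27983 (mod 28561)

Hensel: r_{i+1} = r_i − f(r_i)/f′(r_i) mod 13^{i+2}, where f′(x) = 3x². Iterate:
  r_0 = 7 (mod 13)
  r_1 = 98 (mod 169)
  r_2 = 1619 (mod 2197)
  r_3 = 27983 (mod 28561)
Final: r = 27983 with f(r) ≡ 0 mod 13^4.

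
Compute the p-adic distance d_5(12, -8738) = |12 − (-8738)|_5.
d_5(12, -8738) = 1/625

Step 1 — x − y = 12 − (-8738) = 8750. Step 2 — v_5(8750) = 4 (factor: 8750 = (5^4 · 14); the sign does not affect v_p). Step 3 — |x − y|_5 = 5^{-4} = 1/625.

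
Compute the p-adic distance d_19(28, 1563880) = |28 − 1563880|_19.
d_19(28, 1563880) = 1/130321

Step 1 — x − y = 28 − 1563880 = -1563852. Step 2 — v_19(-1563852) = 4 (factor: -1563852 = −(19^4 · 12); the sign does not affect v_p). Step 3 — |x − y|_19 = 19^{-4} = 1/130321.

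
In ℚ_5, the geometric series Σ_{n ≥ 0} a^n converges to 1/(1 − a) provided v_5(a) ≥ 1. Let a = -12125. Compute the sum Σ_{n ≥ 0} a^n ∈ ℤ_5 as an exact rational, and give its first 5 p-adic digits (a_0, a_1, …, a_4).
Σ a^n = 1/(1 − a) = 1/12126;  first 5 digits = (1, 0, 0, 3, 0)

v_5(a) = 3 ≥ 1, so the series converges in ℤ_5 to 1/(1 − a) = 1/(1 − (-12125)) = 1/12126. Expand this rational in ℤ_5: compute digits iteratively via d_i = x_i mod 5, x_{i+1} = (x_i − d_i)/5. The first 5 digits are (1, 0, 0, 3, 0).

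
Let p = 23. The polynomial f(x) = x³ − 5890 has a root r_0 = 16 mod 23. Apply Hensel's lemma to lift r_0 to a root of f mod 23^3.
r_2 = 11677 (mod 12167)

Hensel: r_{i+1} = r_i − f(r_i)/f′(r_i) mod 23^{i+2}, where f′(x) = 3x². Iterate:
  r_0 = 16 (mod 23)
  r_1 = 39 (mod 529)
  r_2 = 11677 (mod 12167)
Final: r = 11677 with f(r) ≡ 0 mod 23^3.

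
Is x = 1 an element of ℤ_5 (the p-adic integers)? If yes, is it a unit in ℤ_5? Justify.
x ∈ ℤ_5^× (unit); v_5(x) = 0

ℤ_5 = {x ∈ ℚ_5 : v_5(x) ≥ 0} and ℤ_5^× = {x ∈ ℤ_5 : v_5(x) = 0}. Here v_5(1) = v_5(num) − v_5(den) = 0; compare against these criteria.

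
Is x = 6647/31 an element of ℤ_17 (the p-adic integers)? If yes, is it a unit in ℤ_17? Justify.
x ∈ ℤ_17 but not a unit; v_17(x) = 2 > 0

ℤ_17 = {x ∈ ℚ_17 : v_17(x) ≥ 0} and ℤ_17^× = {x ∈ ℤ_17 : v_17(x) = 0}. Here v_17(6647/31) = v_17(num) − v_17(den) = 2; compare against these criteria.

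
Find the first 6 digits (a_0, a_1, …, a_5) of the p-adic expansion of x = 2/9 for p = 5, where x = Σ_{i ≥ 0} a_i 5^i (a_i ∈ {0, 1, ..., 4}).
(a_0, …, a_5) = (3, 0, 1, 2, 4, 3)

v_5(2/9) = 0 (numerator and denominator both coprime to 5), so x ∈ ℤ_5^×. Compute digits iteratively via a_i = x_i mod 5, x_{i+1} = (x_i − a_i)/5, with x_0 = x:
  x_0 = 2/9;  a_0 = 3;  x_1 = (x_0 − 3)/5 = -5/9
  x_1 = -5/9;  a_1 = 0;  x_2 = (x_1 − 0)/5 = -1/9
  x_2 = -1/9;  a_2 = 1;  x_3 = (x_2 − 1)/5 = -2/9
  x_3 = -2/9;  a_3 = 2;  x_4 = (x_3 − 2)/5 = -4/9
  x_4 = -4/9;  a_4 = 4;  x_5 = (x_4 − 4)/5 = -8/9
  x_5 = -8/9;  a_5 = 3;  x_6 = (x_5 − 3)/5 = -7/9
Digits: (3, 0, 1, 2, 4, 3).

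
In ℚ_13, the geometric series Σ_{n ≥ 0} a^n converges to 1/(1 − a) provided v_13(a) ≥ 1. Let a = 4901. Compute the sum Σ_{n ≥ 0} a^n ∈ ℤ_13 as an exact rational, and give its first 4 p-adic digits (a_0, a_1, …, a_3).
Σ a^n = 1/(1 − a) = -1/4900;  first 4 digits = (1, 0, 3, 2)

v_13(a) = 2 ≥ 1, so the series converges in ℤ_13 to 1/(1 − a) = 1/(1 − 4901) = -1/4900. Expand this rational in ℤ_13: compute digits iteratively via d_i = x_i mod 13, x_{i+1} = (x_i − d_i)/13. The first 4 digits are (1, 0, 3, 2).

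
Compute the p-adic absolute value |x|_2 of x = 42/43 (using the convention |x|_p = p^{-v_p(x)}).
|42/43|_2 = 1/2

Step 1 — compute v_2(x) by factoring powers of 2 out of the numerator and denominator: v_2(42/43) = 1. Step 2 — apply |x|_p = p^{-v_p(x)} = 2^{-1} = 1/2.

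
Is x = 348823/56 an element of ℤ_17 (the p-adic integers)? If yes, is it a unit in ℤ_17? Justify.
x ∈ ℤ_17 but not a unit; v_17(x) = 3 > 0

ℤ_17 = {x ∈ ℚ_17 : v_17(x) ≥ 0} and ℤ_17^× = {x ∈ ℤ_17 : v_17(x) = 0}. Here v_17(348823/56) = v_17(num) − v_17(den) = 3; compare against these criteria.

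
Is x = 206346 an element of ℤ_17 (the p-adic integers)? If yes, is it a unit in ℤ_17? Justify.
x ∈ ℤ_17 but not a unit; v_17(x) = 3 > 0

ℤ_17 = {x ∈ ℚ_17 : v_17(x) ≥ 0} and ℤ_17^× = {x ∈ ℤ_17 : v_17(x) = 0}. Here v_17(206346) = v_17(num) − v_17(den) = 3; compare against these criteria.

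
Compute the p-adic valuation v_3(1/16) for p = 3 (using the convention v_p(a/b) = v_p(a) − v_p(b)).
v_3(1/16) = 0

Factor powers of 3 from the numerator and denominator of the reduced fraction: 1 = 3^0 · 1 and 16 = 3^0 · 16. Apply v_p(a/b) = v_p(a) − v_p(b): v_3(1/16) = 0 − 0 = 0.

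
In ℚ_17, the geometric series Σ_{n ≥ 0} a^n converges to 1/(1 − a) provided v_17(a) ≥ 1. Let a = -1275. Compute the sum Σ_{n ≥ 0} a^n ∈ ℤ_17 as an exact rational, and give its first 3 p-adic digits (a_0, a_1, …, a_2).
Σ a^n = 1/(1 − a) = 1/1276;  first 3 digits = (1, 10, 10)

v_17(a) = 1 ≥ 1, so the series converges in ℤ_17 to 1/(1 − a) = 1/(1 − (-1275)) = 1/1276. Expand this rational in ℤ_17: compute digits iteratively via d_i = x_i mod 17, x_{i+1} = (x_i − d_i)/17. The first 3 digits are (1, 10, 10).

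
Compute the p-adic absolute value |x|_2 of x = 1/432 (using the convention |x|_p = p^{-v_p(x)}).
|1/432|_2 = 16

Step 1 — compute v_2(x) by factoring powers of 2 out of the numerator and denominator: v_2(1/432) = -4. Step 2 — apply |x|_p = p^{-v_p(x)} = 2^{4} = 16.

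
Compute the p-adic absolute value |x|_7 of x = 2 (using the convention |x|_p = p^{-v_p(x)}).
|2|_7 = 1

Step 1 — compute v_7(x) by factoring powers of 7 out of the numerator and denominator: v_7(2) = 0. Step 2 — apply |x|_p = p^{-v_p(x)} = 7^{0} = 1.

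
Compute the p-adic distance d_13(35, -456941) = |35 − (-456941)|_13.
d_13(35, -456941) = 1/28561

Step 1 — x − y = 35 − (-456941) = 456976. Step 2 — v_13(456976) = 4 (factor: 456976 = (13^4 · 16); the sign does not affect v_p). Step 3 — |x − y|_13 = 13^{-4} = 1/28561.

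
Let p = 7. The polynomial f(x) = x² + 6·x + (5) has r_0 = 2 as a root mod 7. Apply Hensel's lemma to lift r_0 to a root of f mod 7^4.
r_3 = 2396 (mod 2401)

Hensel: r_{i+1} = r_i − f(r_i)·(f′(r_i))^{-1} mod 7^{i+2}, f′(x) = 2x + 6. Iterate:
  r_0 = 2 (mod 7)
  r_1 = 44 (mod 49)
  r_2 = 338 (mod 343)
  r_3 = 2396 (mod 2401)
Final: r = 2396 satisfies f(r) ≡ 0 mod 7^4.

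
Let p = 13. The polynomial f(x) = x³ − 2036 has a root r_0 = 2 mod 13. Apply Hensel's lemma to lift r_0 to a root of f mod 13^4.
r_3 = 171 (mod 28561)

Hensel: r_{i+1} = r_i − f(r_i)/f′(r_i) mod 13^{i+2}, where f′(x) = 3x². Iterate:
  r_0 = 2 (mod 13)
  r_1 = 2 (mod 169)
  r_2 = 171 (mod 2197)
  r_3 = 171 (mod 28561)
Final: r = 171 with f(r) ≡ 0 mod 13^4.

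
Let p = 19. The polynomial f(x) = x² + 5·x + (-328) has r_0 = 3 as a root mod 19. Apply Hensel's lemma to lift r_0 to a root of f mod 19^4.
r_3 = 36065 (mod 130321)

Hensel: r_{i+1} = r_i − f(r_i)·(f′(r_i))^{-1} mod 19^{i+2}, f′(x) = 2x + 5. Iterate:
  r_0 = 3 (mod 19)
  r_1 = 326 (mod 361)
  r_2 = 1770 (mod 6859)
  r_3 = 36065 (mod 130321)
Final: r = 36065 satisfies f(r) ≡ 0 mod 19^4.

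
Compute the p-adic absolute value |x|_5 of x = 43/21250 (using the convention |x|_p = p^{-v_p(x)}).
|43/21250|_5 = 625

Step 1 — compute v_5(x) by factoring powers of 5 out of the numerator and denominator: v_5(43/21250) = -4. Step 2 — apply |x|_p = p^{-v_p(x)} = 5^{4} = 625.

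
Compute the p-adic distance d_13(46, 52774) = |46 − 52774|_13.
d_13(46, 52774) = 1/2197

Step 1 — x − y = 46 − 52774 = -52728. Step 2 — v_13(-52728) = 3 (factor: -52728 = −(13^3 · 24); the sign does not affect v_p). Step 3 — |x − y|_13 = 13^{-3} = 1/2197.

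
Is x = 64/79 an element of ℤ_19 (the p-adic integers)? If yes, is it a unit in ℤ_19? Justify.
x ∈ ℤ_19^× (unit); v_19(x) = 0

ℤ_19 = {x ∈ ℚ_19 : v_19(x) ≥ 0} and ℤ_19^× = {x ∈ ℤ_19 : v_19(x) = 0}. Here v_19(64/79) = v_19(num) − v_19(den) = 0; compare against these criteria.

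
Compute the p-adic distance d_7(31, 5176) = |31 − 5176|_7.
d_7(31, 5176) = 1/343

Step 1 — x − y = 31 − 5176 = -5145. Step 2 — v_7(-5145) = 3 (factor: -5145 = −(7^3 · 15); the sign does not affect v_p). Step 3 — |x − y|_7 = 7^{-3} = 1/343.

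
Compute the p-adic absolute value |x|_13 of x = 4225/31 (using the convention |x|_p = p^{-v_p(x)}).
|4225/31|_13 = 1/169

Step 1 — compute v_13(x) by factoring powers of 13 out of the numerator and denominator: v_13(4225/31) = 2. Step 2 — apply |x|_p = p^{-v_p(x)} = 13^{-2} = 1/169.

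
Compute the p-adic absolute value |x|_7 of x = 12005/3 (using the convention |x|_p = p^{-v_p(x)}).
|12005/3|_7 = 1/2401

Step 1 — compute v_7(x) by factoring powers of 7 out of the numerator and denominator: v_7(12005/3) = 4. Step 2 — apply |x|_p = p^{-v_p(x)} = 7^{-4} = 1/2401.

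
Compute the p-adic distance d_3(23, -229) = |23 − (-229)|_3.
d_3(23, -229) = 1/9

Step 1 — x − y = 23 − (-229) = 252. Step 2 — v_3(252) = 2 (factor: 252 = (3^2 · 28); the sign does not affect v_p). Step 3 — |x − y|_3 = 3^{-2} = 1/9.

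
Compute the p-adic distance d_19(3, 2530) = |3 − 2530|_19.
d_19(3, 2530) = 1/361

Step 1 — x − y = 3 − 2530 = -2527. Step 2 — v_19(-2527) = 2 (factor: -2527 = −(19^2 · 7); the sign does not affect v_p). Step 3 — |x − y|_19 = 19^{-2} = 1/361.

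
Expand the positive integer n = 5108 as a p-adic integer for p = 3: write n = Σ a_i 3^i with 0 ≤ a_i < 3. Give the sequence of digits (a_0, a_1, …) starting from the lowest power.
(a_0, a_1, …) = (2, 1, 0, 0, 0, 0, 1, 2)

Repeated division by 3 gives the digits low-to-high: 5108 = 2 + 1·3^1 + 1·3^6 + 2·3^7. Digit sequence: (2, 1, 0, 0, 0, 0, 1, 2).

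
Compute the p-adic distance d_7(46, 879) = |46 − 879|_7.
d_7(46, 879) = 1/49

Step 1 — x − y = 46 − 879 = -833. Step 2 — v_7(-833) = 2 (factor: -833 = −(7^2 · 17); the sign does not affect v_p). Step 3 — |x − y|_7 = 7^{-2} = 1/49.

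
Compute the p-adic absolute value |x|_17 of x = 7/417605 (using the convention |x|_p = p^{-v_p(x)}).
|7/417605|_17 = 83521

Step 1 — compute v_17(x) by factoring powers of 17 out of the numerator and denominator: v_17(7/417605) = -4. Step 2 — apply |x|_p = p^{-v_p(x)} = 17^{4} = 83521.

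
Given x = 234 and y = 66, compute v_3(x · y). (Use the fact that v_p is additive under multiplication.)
v_3(15444) = 3

v_p(x) = 2 (factor: 234 = 3^2 · 26); v_p(y) = 1 (factor: 66 = 3^1 · 22). Additivity: v_p(xy) = v_p(x) + v_p(y) = 2 + 1 = 3. (Direct check: xy = 15444 = 3^3 · (572).)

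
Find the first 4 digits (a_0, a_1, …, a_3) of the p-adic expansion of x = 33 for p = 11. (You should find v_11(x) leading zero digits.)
(a_0, …, a_3) = (0, 3, 0, 0)

v_11(33) = 1, so a_0 = ... = a_0 = 0. Factor out: x = 11^1 · u with u = 3 a unit in ℤ_11. Expand u iteratively via a_{v+i} = u_i mod 11, u_{i+1} = (u_i − a_{v+i})/11:
  u_0 = 3;  a_1 = 3;  u_1 = (u_0 − 3)/11 = 0
  u_1 = 0;  a_2 = 0;  u_2 = (u_1 − 0)/11 = 0
  u_2 = 0;  a_3 = 0;  u_3 = (u_2 − 0)/11 = 0
Digits: (0, 3, 0, 0).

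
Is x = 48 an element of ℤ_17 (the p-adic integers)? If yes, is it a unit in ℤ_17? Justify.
x ∈ ℤ_17^× (unit); v_17(x) = 0

ℤ_17 = {x ∈ ℚ_17 : v_17(x) ≥ 0} and ℤ_17^× = {x ∈ ℤ_17 : v_17(x) = 0}. Here v_17(48) = v_17(num) − v_17(den) = 0; compare against these criteria.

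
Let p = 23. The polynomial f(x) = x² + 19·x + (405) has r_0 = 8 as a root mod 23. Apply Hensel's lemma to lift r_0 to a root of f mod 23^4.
r_3 = 41086 (mod 279841)

Hensel: r_{i+1} = r_i − f(r_i)·(f′(r_i))^{-1} mod 23^{i+2}, f′(x) = 2x + 19. Iterate:
  r_0 = 8 (mod 23)
  r_1 = 353 (mod 529)
  r_2 = 4585 (mod 12167)
  r_3 = 41086 (mod 279841)
Final: r = 41086 satisfies f(r) ≡ 0 mod 23^4.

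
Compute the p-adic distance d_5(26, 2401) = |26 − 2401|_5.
d_5(26, 2401) = 1/125

Step 1 — x − y = 26 − 2401 = -2375. Step 2 — v_5(-2375) = 3 (factor: -2375 = −(5^3 · 19); the sign does not affect v_p). Step 3 — |x − y|_5 = 5^{-3} = 1/125.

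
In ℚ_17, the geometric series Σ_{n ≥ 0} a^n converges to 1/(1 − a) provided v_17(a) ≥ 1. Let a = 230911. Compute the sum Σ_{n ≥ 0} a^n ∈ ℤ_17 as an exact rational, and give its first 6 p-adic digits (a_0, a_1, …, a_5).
Σ a^n = 1/(1 − a) = -1/230910;  first 6 digits = (1, 0, 0, 13, 2, 0)

v_17(a) = 3 ≥ 1, so the series converges in ℤ_17 to 1/(1 − a) = 1/(1 − 230911) = -1/230910. Expand this rational in ℤ_17: compute digits iteratively via d_i = x_i mod 17, x_{i+1} = (x_i − d_i)/17. The first 6 digits are (1, 0, 0, 13, 2, 0).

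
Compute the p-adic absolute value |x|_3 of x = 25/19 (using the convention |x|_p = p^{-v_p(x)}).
|25/19|_3 = 1

Step 1 — compute v_3(x) by factoring powers of 3 out of the numerator and denominator: v_3(25/19) = 0. Step 2 — apply |x|_p = p^{-v_p(x)} = 3^{0} = 1.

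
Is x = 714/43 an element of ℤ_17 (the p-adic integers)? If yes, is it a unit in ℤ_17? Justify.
x ∈ ℤ_17 but not a unit; v_17(x) = 1 > 0

ℤ_17 = {x ∈ ℚ_17 : v_17(x) ≥ 0} and ℤ_17^× = {x ∈ ℤ_17 : v_17(x) = 0}. Here v_17(714/43) = v_17(num) − v_17(den) = 1; compare against these criteria.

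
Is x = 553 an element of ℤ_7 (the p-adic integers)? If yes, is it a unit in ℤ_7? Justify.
x ∈ ℤ_7 but not a unit; v_7(x) = 1 > 0

ℤ_7 = {x ∈ ℚ_7 : v_7(x) ≥ 0} and ℤ_7^× = {x ∈ ℤ_7 : v_7(x) = 0}. Here v_7(553) = v_7(num) − v_7(den) = 1; compare against these criteria.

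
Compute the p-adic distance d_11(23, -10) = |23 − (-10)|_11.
d_11(23, -10) = 1/11

Step 1 — x − y = 23 − (-10) = 33. Step 2 — v_11(33) = 1 (factor: 33 = (11^1 · 3); the sign does not affect v_p). Step 3 — |x − y|_11 = 11^{-1} = 1/11.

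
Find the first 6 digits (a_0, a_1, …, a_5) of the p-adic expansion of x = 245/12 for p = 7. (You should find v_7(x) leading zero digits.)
(a_0, …, a_5) = (0, 0, 1, 4, 0, 4)

v_7(245/12) = 2, so a_0 = ... = a_1 = 0. Factor out: x = 7^2 · u with u = 5/12 a unit in ℤ_7. Expand u iteratively via a_{v+i} = u_i mod 7, u_{i+1} = (u_i − a_{v+i})/7:
  u_0 = 5/12;  a_2 = 1;  u_1 = (u_0 − 1)/7 = -1/12
  u_1 = -1/12;  a_3 = 4;  u_2 = (u_1 − 4)/7 = -7/12
  u_2 = -7/12;  a_4 = 0;  u_3 = (u_2 − 0)/7 = -1/12
  u_3 = -1/12;  a_5 = 4;  u_4 = (u_3 − 4)/7 = -7/12
Digits: (0, 0, 1, 4, 0, 4).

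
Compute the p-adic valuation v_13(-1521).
v_13(-1521) = 2

v_13(n) is the largest exponent k such that 13^k divides n. Factor out: -1521 = -13^2 · 9. (Sign doesn't affect v_p.) So v_13(-1521) = 2.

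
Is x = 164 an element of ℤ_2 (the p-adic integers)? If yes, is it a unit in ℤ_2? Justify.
x ∈ ℤ_2 but not a unit; v_2(x) = 2 > 0

ℤ_2 = {x ∈ ℚ_2 : v_2(x) ≥ 0} and ℤ_2^× = {x ∈ ℤ_2 : v_2(x) = 0}. Here v_2(164) = v_2(num) − v_2(den) = 2; compare against these criteria.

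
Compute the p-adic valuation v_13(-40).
v_13(-40) = 0

v_13(n) is the largest exponent k such that 13^k divides n. Factor out: -40 = -13^0 · 40. (Sign doesn't affect v_p.) So v_13(-40) = 0.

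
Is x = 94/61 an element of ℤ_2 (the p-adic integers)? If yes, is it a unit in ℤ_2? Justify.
x ∈ ℤ_2 but not a unit; v_2(x) = 1 > 0

ℤ_2 = {x ∈ ℚ_2 : v_2(x) ≥ 0} and ℤ_2^× = {x ∈ ℤ_2 : v_2(x) = 0}. Here v_2(94/61) = v_2(num) − v_2(den) = 1; compare against these criteria.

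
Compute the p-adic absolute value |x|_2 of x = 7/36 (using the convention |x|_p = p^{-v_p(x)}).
|7/36|_2 = 4

Step 1 — compute v_2(x) by factoring powers of 2 out of the numerator and denominator: v_2(7/36) = -2. Step 2 — apply |x|_p = p^{-v_p(x)} = 2^{2} = 4.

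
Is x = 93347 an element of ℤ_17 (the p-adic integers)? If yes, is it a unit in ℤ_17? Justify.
x ∈ ℤ_17 but not a unit; v_17(x) = 3 > 0

ℤ_17 = {x ∈ ℚ_17 : v_17(x) ≥ 0} and ℤ_17^× = {x ∈ ℤ_17 : v_17(x) = 0}. Here v_17(93347) = v_17(num) − v_17(den) = 3; compare against these criteria.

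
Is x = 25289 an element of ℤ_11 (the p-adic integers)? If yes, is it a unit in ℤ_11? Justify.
x ∈ ℤ_11 but not a unit; v_11(x) = 3 > 0

ℤ_11 = {x ∈ ℚ_11 : v_11(x) ≥ 0} and ℤ_11^× = {x ∈ ℤ_11 : v_11(x) = 0}. Here v_11(25289) = v_11(num) − v_11(den) = 3; compare against these criteria.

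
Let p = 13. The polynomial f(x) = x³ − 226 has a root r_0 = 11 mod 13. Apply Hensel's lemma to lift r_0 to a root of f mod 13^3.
r_2 = 2130 (mod 2197)

Hensel: r_{i+1} = r_i − f(r_i)/f′(r_i) mod 13^{i+2}, where f′(x) = 3x². Iterate:
  r_0 = 11 (mod 13)
  r_1 = 102 (mod 169)
  r_2 = 2130 (mod 2197)
Final: r = 2130 with f(r) ≡ 0 mod 13^3.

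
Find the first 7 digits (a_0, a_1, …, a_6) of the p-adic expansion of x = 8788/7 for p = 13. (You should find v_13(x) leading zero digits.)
(a_0, …, a_6) = (0, 0, 0, 8, 5, 7, 5)

v_13(8788/7) = 3, so a_0 = ... = a_2 = 0. Factor out: x = 13^3 · u with u = 4/7 a unit in ℤ_13. Expand u iteratively via a_{v+i} = u_i mod 13, u_{i+1} = (u_i − a_{v+i})/13:
  u_0 = 4/7;  a_3 = 8;  u_1 = (u_0 − 8)/13 = -4/7
  u_1 = -4/7;  a_4 = 5;  u_2 = (u_1 − 5)/13 = -3/7
  u_2 = -3/7;  a_5 = 7;  u_3 = (u_2 − 7)/13 = -4/7
  u_3 = -4/7;  a_6 = 5;  u_4 = (u_3 − 5)/13 = -3/7
Digits: (0, 0, 0, 8, 5, 7, 5).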